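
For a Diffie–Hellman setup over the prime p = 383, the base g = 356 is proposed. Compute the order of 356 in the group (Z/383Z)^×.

382

ord(356) | φ(383) = 383 − 1 = 382 = 2 · 191.
Divisors of 382: 1, 2, 191, 382.
Check 356^d mod 383 for each divisor in increasing order:
356^1 ≡ 356
356^2 ≡ 346
356^191 ≡ 382
356^382 ≡ 1
So ord_383(356) = 382.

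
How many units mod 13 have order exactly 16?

0

φ(13) = 13 − 1 = 12 = 2^2 · 3.
(Z/13Z)^× is cyclic (|G| = 12); a cyclic group of order m has exactly φ(d) elements of each order d | m, and none otherwise.
Here 12 is not a multiple of 16, so there are no elements of order 16.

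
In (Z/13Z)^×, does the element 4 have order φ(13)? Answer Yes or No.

φ(13) = 13 − 1 = 12 = 2^2 · 3.
It suffices to check that the order of 4 is not a proper divisor of 12: compute 4^(12/q) for q ∈ {2, 3}.
4^6 ≡ 1 (mod 13)  [q = 2: ≡ 1 ✗]
4^4 ≡ 9 (mod 13)  [q = 3: ≢ 1 ✓]
Since 4^6 ≡ 1, the order of 4 divides 6 < 12, so 4 is not a primitive root.

No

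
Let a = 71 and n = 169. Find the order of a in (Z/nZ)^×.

156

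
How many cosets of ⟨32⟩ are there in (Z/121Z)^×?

5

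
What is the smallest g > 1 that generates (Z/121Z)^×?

2

φ(121) = φ(11^2) = 11·(11−1) = 110 = 2 · 5 · 11.
g is a primitive root iff g^(110/q) ≢ 1 (mod 121) for each prime q ∈ {2, 5, 11}.
g = 2: 2^55 ≡ 120; 2^22 ≡ 81; 2^10 ≡ 56 — none is 1, so 2 is a primitive root.
So 2 is the smallest generator of (Z/121Z)^×.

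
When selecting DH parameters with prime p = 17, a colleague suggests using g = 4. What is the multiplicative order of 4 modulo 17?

4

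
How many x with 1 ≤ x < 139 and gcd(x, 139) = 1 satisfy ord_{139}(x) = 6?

φ(139) = 139 − 1 = 138 = 2 · 3 · 23.
(Z/139Z)^× is cyclic (|G| = 138); a cyclic group of order m has exactly φ(d) elements of each order d | m, and none otherwise.
6 = 2 · 3 divides 138, and φ(6) = 2.

2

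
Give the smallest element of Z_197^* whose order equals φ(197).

2

φ(197) = 197 − 1 = 196 = 2^2 · 7^2.
g is a primitive root iff g^(196/q) ≢ 1 (mod 197) for each prime q ∈ {2, 7}.
g = 2: 2^98 ≡ 196; 2^28 ≡ 104 — none is 1, so 2 is a primitive root.
So 2 is the smallest generator of (Z/197Z)^×.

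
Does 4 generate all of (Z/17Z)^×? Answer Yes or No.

No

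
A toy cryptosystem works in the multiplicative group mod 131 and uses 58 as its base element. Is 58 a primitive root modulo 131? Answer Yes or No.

No

φ(131) = 131 − 1 = 130 = 2 · 5 · 13.
58 is a primitive root mod 131 iff 58^(φ(131)/q) ≢ 1 for every prime q | φ(131), i.e. q ∈ {2, 5, 13}.
58^65 ≡ 1 (mod 131)  [q = 2: ≡ 1 ✗]
58^26 ≡ 58 (mod 131)  [q = 5: ≢ 1 ✓]
58^10 ≡ 1 (mod 131)  [q = 13: ≡ 1 ✗]
The check at q = 2 fails, so 58 generates a proper subgroup.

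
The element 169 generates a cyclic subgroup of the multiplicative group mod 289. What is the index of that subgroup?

8

The order of 169 must divide φ(289) = φ(17^2) = 17·(17−1) = 272 = 2^4 · 17.
Divisors of 272: 1, 2, 4, 8, 16, 17, 34, 68, 136, 272.
Check 169^d mod 289 for each divisor in increasing order:
169^1 ≡ 169 (mod 289)
169^2 ≡ 239 (mod 289)
169^4 ≡ 188 (mod 289)
169^8 ≡ 86 (mod 289)
169^16 ≡ 171 (mod 289)
169^17 ≡ 288 (mod 289)
169^34 ≡ 1 (mod 289) ✓
Thus |⟨169⟩| = ord(169) = 34.
[(Z/289Z)^× : ⟨169⟩] = 272/34 = 8.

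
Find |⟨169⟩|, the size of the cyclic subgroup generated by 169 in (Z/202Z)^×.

25

The order of 169 must divide φ(202) = φ(2)·φ(101) = 1·100 = 100 = 2^2 · 5^2.
Divisors of 100: 1, 2, 4, 5, 10, 20, 25, 50, 100.
Compute 169^d (mod 202) for the divisors d until we hit 1:
169^1 ≡ 169 (mod 202)
169^2 ≡ 79 (mod 202)
169^4 ≡ 181 (mod 202)
169^5 ≡ 87 (mod 202)
169^10 ≡ 95 (mod 202)
169^20 ≡ 137 (mod 202)
169^25 ≡ 1 (mod 202) ✓
Therefore the multiplicative order of 169 modulo 202 is 25.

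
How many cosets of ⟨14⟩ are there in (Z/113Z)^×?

By Lagrange's theorem, ord_113(14) divides φ(113) = 113 − 1 = 112 = 2^4 · 7.
Divisors of 112: 1, 2, 4, 7, 8, 14, 16, 28, 56, 112.
Evaluate successive powers at the divisors of 112:
14^1 ≡ 14
14^2 ≡ 83
14^4 ≡ 109
14^7 ≡ 98
14^8 ≡ 16
14^14 ≡ 112
14^16 ≡ 30
14^28 ≡ 1
Thus |⟨14⟩| = ord(14) = 28.
Index = |(Z/113Z)^×| / |⟨14⟩| = 112 / 28 = 4.

4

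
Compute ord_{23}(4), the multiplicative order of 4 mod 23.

11

The order of 4 must divide φ(23) = 23 − 1 = 22 = 2 · 11.
Divisors of 22: 1, 2, 11, 22.
Test each divisor d:
4^1 ≡ 4
4^2 ≡ 16
4^11 ≡ 1
So ord_23(4) = 11.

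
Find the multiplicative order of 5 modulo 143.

20

The order of 5 must divide φ(143) = φ(11·13) = (11−1)·(13−1) = 10·12 = 120 = 2^3 · 3 · 5.
Divisors of 120: 1, 2, 3, 4, 5, 6, 8, 10, 12, 15, 20, 24, 30, 40, 60, 120.
Compute 5^d (mod 143) for the divisors d until we hit 1:
5^1 ≡ 5 (mod 143)
5^2 ≡ 25 (mod 143)
5^3 ≡ 125 (mod 143)
5^4 ≡ 53 (mod 143)
5^5 ≡ 122 (mod 143)
5^6 ≡ 38 (mod 143)
5^8 ≡ 92 (mod 143)
5^10 ≡ 12 (mod 143)
5^12 ≡ 14 (mod 143)
5^15 ≡ 34 (mod 143)
5^20 ≡ 1 (mod 143) ✓
Hence ord(5) = 20.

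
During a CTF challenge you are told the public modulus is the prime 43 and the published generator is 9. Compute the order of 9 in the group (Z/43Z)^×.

21

The order of 9 must divide φ(43) = 43 − 1 = 42 = 2 · 3 · 7.
Divisors of 42: 1, 2, 3, 6, 7, 14, 21, 42.
Test each divisor d:
9^1 ≡ 9 (mod 43)
9^2 ≡ 38 (mod 43)
9^3 ≡ 41 (mod 43)
9^6 ≡ 4 (mod 43)
9^7 ≡ 36 (mod 43)
9^14 ≡ 6 (mod 43)
9^21 ≡ 1 (mod 43) ✓
So ord_43(9) = 21.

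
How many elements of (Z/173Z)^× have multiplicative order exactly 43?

42

φ(173) = 173 − 1 = 172 = 2^2 · 43.
In a cyclic group of order 172, there are φ(d) elements of order d for each divisor d of 172, and zero for non-divisors.
43 | 172, and φ(43) = 43 − 1 = 42.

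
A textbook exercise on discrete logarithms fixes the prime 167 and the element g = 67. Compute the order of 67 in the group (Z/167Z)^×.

By Lagrange's theorem, ord_167(67) divides φ(167) = 167 − 1 = 166 = 2 · 83.
Divisors of 166: 1, 2, 83, 166.
Test each divisor d:
67^1 ≡ 67
67^2 ≡ 147
67^83 ≡ 166
67^166 ≡ 1
Hence ord(67) = 166.

166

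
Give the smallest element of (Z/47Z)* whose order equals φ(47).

φ(47) = 47 − 1 = 46 = 2 · 23.
Test candidates g = 2, 3, … against the prime factors q ∈ {2, 23} of φ(47): g is a generator iff g^(46/q) ≢ 1 for every such q.
g = 2: 2^23 ≡ 1 — hits 1, so not a primitive root.
g = 3: 3^23 ≡ 1 — hits 1, so not a primitive root.
g = 4: 4^23 ≡ 1 — hits 1, so not a primitive root.
g = 5: 5^23 ≡ 46; 5^2 ≡ 25 — none is 1, so 5 is a primitive root.
The smallest primitive root modulo 47 is 5.

5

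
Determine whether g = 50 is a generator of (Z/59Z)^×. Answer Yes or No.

Yes

φ(59) = 59 − 1 = 58 = 2 · 29.
Test 50^(58/q) mod 59 for each prime factor q of 58:
50^29 ≡ 58 (mod 59)  [q = 2: ≢ 1 ✓]
50^2 ≡ 22 (mod 59)  [q = 29: ≢ 1 ✓]
None equal 1, so ord_59(50) = 58: 50 is a primitive root.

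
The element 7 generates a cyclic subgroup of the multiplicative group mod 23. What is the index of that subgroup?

1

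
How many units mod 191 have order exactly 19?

φ(191) = 191 − 1 = 190 = 2 · 5 · 19.
Since (Z/191Z)^× is cyclic of order 190, the number of elements of order d is φ(d) when d | 190 and 0 otherwise.
19 | 190, and φ(19) = 19 − 1 = 18.

18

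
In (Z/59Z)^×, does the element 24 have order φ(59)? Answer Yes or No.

φ(59) = 59 − 1 = 58 = 2 · 29.
It suffices to check that the order of 24 is not a proper divisor of 58: compute 24^(58/q) for q ∈ {2, 29}.
24^29 ≡ 58 (mod 59)  [q = 2: ≢ 1 ✓]
24^2 ≡ 45 (mod 59)  [q = 29: ≢ 1 ✓]
All checks pass, so 24 has order 58 and is a primitive root modulo 59.

Yes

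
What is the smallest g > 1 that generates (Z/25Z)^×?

2

φ(25) = φ(5^2) = 5·(5−1) = 20 = 2^2 · 5.
Test candidates g = 2, 3, … against the prime factors q ∈ {2, 5} of φ(25): g is a generator iff g^(20/q) ≢ 1 for every such q.
g = 2: 2^10 ≡ 24; 2^4 ≡ 16 — none is 1, so 2 is a primitive root.
Hence the least primitive root of 25 is 2.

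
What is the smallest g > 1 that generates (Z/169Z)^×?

φ(169) = φ(13^2) = 13·(13−1) = 156 = 2^2 · 3 · 13.
Test candidates g = 2, 3, … against the prime factors q ∈ {2, 3, 13} of φ(169): g is a generator iff g^(156/q) ≢ 1 for every such q.
g = 2: 2^78 ≡ 168; 2^52 ≡ 146; 2^12 ≡ 40 — none is 1, so 2 is a primitive root.
Hence the least primitive root of 169 is 2.

2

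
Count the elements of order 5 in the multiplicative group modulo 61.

φ(61) = 61 − 1 = 60 = 2^2 · 3 · 5.
(Z/61Z)^× is cyclic (|G| = 60); a cyclic group of order m has exactly φ(d) elements of each order d | m, and none otherwise.
5 | 60, and φ(5) = 5 − 1 = 4.

4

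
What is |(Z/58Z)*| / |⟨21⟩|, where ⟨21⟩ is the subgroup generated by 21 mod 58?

By Lagrange's theorem, ord_58(21) divides φ(58) = φ(2)·φ(29) = 1·28 = 28 = 2^2 · 7.
Divisors of 28: 1, 2, 4, 7, 14, 28.
Evaluate successive powers at the divisors of 28:
21^1 ≡ 21 (mod 58)
21^2 ≡ 35 (mod 58)
21^4 ≡ 7 (mod 58)
21^7 ≡ 41 (mod 58)
21^14 ≡ 57 (mod 58)
21^28 ≡ 1 (mod 58) ✓
So ord_58(21) = 28, hence |⟨21⟩| = 28.
The index is φ(58) / ord(21) = 28 / 28 = 1.

1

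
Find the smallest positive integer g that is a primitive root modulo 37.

φ(37) = 37 − 1 = 36 = 2^2 · 3^2.
Test candidates g = 2, 3, … against the prime factors q ∈ {2, 3} of φ(37): g is a generator iff g^(36/q) ≢ 1 for every such q.
g = 2: 2^18 ≡ 36; 2^12 ≡ 26 — none is 1, so 2 is a primitive root.
The smallest primitive root modulo 37 is 2.

2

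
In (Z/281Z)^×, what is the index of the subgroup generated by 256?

8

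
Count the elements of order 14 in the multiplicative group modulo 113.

6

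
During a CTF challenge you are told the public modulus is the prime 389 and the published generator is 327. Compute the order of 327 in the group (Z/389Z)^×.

Since 327 ∈ (Z/389Z)^×, its order divides φ(389) = 389 − 1 = 388 = 2^2 · 97.
Divisors of 388: 1, 2, 4, 97, 194, 388.
Compute 327^d (mod 389) for the divisors d until we hit 1:
327^1 ≡ 327 (mod 389)
327^2 ≡ 343 (mod 389)
327^4 ≡ 171 (mod 389)
327^97 ≡ 1 (mod 389) ✓
The smallest such exponent is 97, so the order of 327 is 97.

97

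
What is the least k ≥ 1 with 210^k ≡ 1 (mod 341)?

30

By Lagrange's theorem, ord_341(210) divides φ(341) = φ(11·31) = (11−1)·(31−1) = 10·30 = 300 = 2^2 · 3 · 5^2.
Divisors of 300: 1, 2, 3, 4, 5, 6, 10, 12, 15, 20, 25, 30, 50, 60, 75, 100, 150, 300.
Evaluate successive powers at the divisors of 300:
210^1 ≡ 210 (mod 341)
210^2 ≡ 111 (mod 341)
210^3 ≡ 122 (mod 341)
210^4 ≡ 45 (mod 341)
210^5 ≡ 243 (mod 341)
210^6 ≡ 221 (mod 341)
210^10 ≡ 56 (mod 341)
210^12 ≡ 78 (mod 341)
210^15 ≡ 309 (mod 341)
210^20 ≡ 67 (mod 341)
210^25 ≡ 254 (mod 341)
210^30 ≡ 1 (mod 341) ✓
So ord_341(210) = 30.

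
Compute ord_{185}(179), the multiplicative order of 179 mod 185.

4

ord(179) | φ(185) = φ(5·37) = (5−1)·(37−1) = 4·36 = 144 = 2^4 · 3^2.
Divisors of 144: 1, 2, 3, 4, 6, 8, 9, 12, 16, 18, 24, 36, 48, 72, 144.
Test each divisor d:
179^1 ≡ 179 (mod 185)
179^2 ≡ 36 (mod 185)
179^3 ≡ 154 (mod 185)
179^4 ≡ 1 (mod 185) ✓
Therefore the multiplicative order of 179 modulo 185 is 4.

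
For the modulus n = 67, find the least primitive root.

2

φ(67) = 67 − 1 = 66 = 2 · 3 · 11.
Test candidates g = 2, 3, … against the prime factors q ∈ {2, 3, 11} of φ(67): g is a generator iff g^(66/q) ≢ 1 for every such q.
g = 2: 2^33 ≡ 66; 2^22 ≡ 37; 2^6 ≡ 64 — none is 1, so 2 is a primitive root.
Hence the least primitive root of 67 is 2.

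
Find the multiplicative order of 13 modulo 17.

4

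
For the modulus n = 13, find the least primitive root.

2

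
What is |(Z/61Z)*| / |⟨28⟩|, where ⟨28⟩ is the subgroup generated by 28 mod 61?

3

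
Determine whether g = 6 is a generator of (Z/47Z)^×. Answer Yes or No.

No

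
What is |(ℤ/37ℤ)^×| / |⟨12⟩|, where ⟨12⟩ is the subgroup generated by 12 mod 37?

Since 12 ∈ (Z/37Z)^×, its order divides φ(37) = 37 − 1 = 36 = 2^2 · 3^2.
Divisors of 36: 1, 2, 3, 4, 6, 9, 12, 18, 36.
Check 12^d mod 37 for each divisor in increasing order:
12^1 ≡ 12 (mod 37)
12^2 ≡ 33 (mod 37)
12^3 ≡ 26 (mod 37)
12^4 ≡ 16 (mod 37)
12^6 ≡ 10 (mod 37)
12^9 ≡ 1 (mod 37) ✓
Thus |⟨12⟩| = ord(12) = 9.
The index is φ(37) / ord(12) = 36 / 9 = 4.

4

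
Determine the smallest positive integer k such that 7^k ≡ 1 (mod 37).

9

By Lagrange's theorem, ord_37(7) divides φ(37) = 37 − 1 = 36 = 2^2 · 3^2.
Divisors of 36: 1, 2, 3, 4, 6, 9, 12, 18, 36.
Check 7^d mod 37 for each divisor in increasing order:
7^1 ≡ 7 (mod 37)
7^2 ≡ 12 (mod 37)
7^3 ≡ 10 (mod 37)
7^4 ≡ 33 (mod 37)
7^6 ≡ 26 (mod 37)
7^9 ≡ 1 (mod 37) ✓
Hence ord(7) = 9.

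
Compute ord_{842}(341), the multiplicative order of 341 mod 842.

35

Since 341 ∈ (Z/842Z)^×, its order divides φ(842) = φ(2)·φ(421) = 1·420 = 420 = 2^2 · 3 · 5 · 7.
Divisors of 420: 1, 2, 3, 4, 5, 6, 7, 10, 12, 14, 15, 20, 21, 28, 30, 35, 42, 60, 70, 84, 105, 140, 210, 420.
Check 341^d mod 842 for each divisor in increasing order:
341^1 ≡ 341 (mod 842)
341^2 ≡ 85 (mod 842)
341^3 ≡ 357 (mod 842)
341^4 ≡ 489 (mod 842)
341^5 ≡ 33 (mod 842)
341^6 ≡ 307 (mod 842)
341^7 ≡ 279 (mod 842)
341^10 ≡ 247 (mod 842)
341^12 ≡ 787 (mod 842)
341^14 ≡ 377 (mod 842)
341^15 ≡ 573 (mod 842)
341^20 ≡ 385 (mod 842)
341^21 ≡ 775 (mod 842)
341^28 ≡ 673 (mod 842)
341^30 ≡ 791 (mod 842)
341^35 ≡ 1 (mod 842) ✓
Hence ord(341) = 35.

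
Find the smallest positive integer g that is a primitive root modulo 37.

2

φ(37) = 37 − 1 = 36 = 2^2 · 3^2.
g is a primitive root iff g^(36/q) ≢ 1 (mod 37) for each prime q ∈ {2, 3}.
g = 2: 2^18 ≡ 36; 2^12 ≡ 26 — none is 1, so 2 is a primitive root.
So 2 is the smallest generator of (Z/37Z)^×.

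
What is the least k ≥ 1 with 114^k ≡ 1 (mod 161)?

ord(114) | φ(161) = φ(7·23) = (7−1)·(23−1) = 6·22 = 132 = 2^2 · 3 · 11.
Divisors of 132: 1, 2, 3, 4, 6, 11, 12, 22, 33, 44, 66, 132.
Test each divisor d:
114^1 ≡ 114 (mod 161)
114^2 ≡ 116 (mod 161)
114^3 ≡ 22 (mod 161)
114^4 ≡ 93 (mod 161)
114^6 ≡ 1 (mod 161) ✓
Hence ord(114) = 6.

6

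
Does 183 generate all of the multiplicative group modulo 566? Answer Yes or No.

Yes

φ(566) = φ(2)·φ(283) = 1·282 = 282 = 2 · 3 · 47.
183 is a primitive root mod 566 iff 183^(φ(566)/q) ≢ 1 for every prime q | φ(566), i.e. q ∈ {2, 3, 47}.
183^141 ≡ 565 (mod 566)  [q = 2: ≢ 1 ✓]
183^94 ≡ 521 (mod 566)  [q = 3: ≢ 1 ✓]
183^6 ≡ 451 (mod 566)  [q = 47: ≢ 1 ✓]
None equal 1, so ord_566(183) = 282: 183 is a primitive root.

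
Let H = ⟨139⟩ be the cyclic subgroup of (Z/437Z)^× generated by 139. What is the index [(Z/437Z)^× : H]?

44

The order of 139 must divide φ(437) = φ(19·23) = (19−1)·(23−1) = 18·22 = 396 = 2^2 · 3^2 · 11.
Divisors of 396: 1, 2, 3, 4, 6, 9, 11, 12, 18, 22, 33, 36, 44, 66, 99, 132, 198, 396.
Compute 139^d (mod 437) for the divisors d until we hit 1:
139^1 ≡ 139
139^2 ≡ 93
139^3 ≡ 254
139^4 ≡ 346
139^6 ≡ 277
139^9 ≡ 1
So ord_437(139) = 9, hence |⟨139⟩| = 9.
[(Z/437Z)^× : ⟨139⟩] = 396/9 = 44.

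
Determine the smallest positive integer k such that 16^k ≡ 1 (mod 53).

13

The order of 16 must divide φ(53) = 53 − 1 = 52 = 2^2 · 13.
Divisors of 52: 1, 2, 4, 13, 26, 52.
Test each divisor d:
16^1 ≡ 16 (mod 53)
16^2 ≡ 44 (mod 53)
16^4 ≡ 28 (mod 53)
16^13 ≡ 1 (mod 53) ✓
The smallest such exponent is 13, so the order of 16 is 13.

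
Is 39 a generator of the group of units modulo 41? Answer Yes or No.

No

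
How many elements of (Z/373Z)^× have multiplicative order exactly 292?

0

φ(373) = 373 − 1 = 372 = 2^2 · 3 · 31.
In a cyclic group of order 372, there are φ(d) elements of order d for each divisor d of 372, and zero for non-divisors.
Here 372 is not a multiple of 292, so there are no elements of order 292.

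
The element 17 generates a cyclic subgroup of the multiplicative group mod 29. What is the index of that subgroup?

The order of 17 must divide φ(29) = 29 − 1 = 28 = 2^2 · 7.
Divisors of 28: 1, 2, 4, 7, 14, 28.
Evaluate successive powers at the divisors of 28:
17^1 ≡ 17 (mod 29)
17^2 ≡ 28 (mod 29)
17^4 ≡ 1 (mod 29) ✓
Thus |⟨17⟩| = ord(17) = 4.
The index is φ(29) / ord(17) = 28 / 4 = 7.

7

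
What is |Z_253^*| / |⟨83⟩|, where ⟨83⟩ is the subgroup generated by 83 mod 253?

The order of 83 must divide φ(253) = φ(11·23) = (11−1)·(23−1) = 10·22 = 220 = 2^2 · 5 · 11.
Divisors of 220: 1, 2, 4, 5, 10, 11, 20, 22, 44, 55, 110, 220.
Evaluate successive powers at the divisors of 220:
83^1 ≡ 83 (mod 253)
83^2 ≡ 58 (mod 253)
83^4 ≡ 75 (mod 253)
83^5 ≡ 153 (mod 253)
83^10 ≡ 133 (mod 253)
83^11 ≡ 160 (mod 253)
83^20 ≡ 232 (mod 253)
83^22 ≡ 47 (mod 253)
83^44 ≡ 185 (mod 253)
83^55 ≡ 252 (mod 253)
83^110 ≡ 1 (mod 253) ✓
The order of 83 is 110, so the subgroup it generates has 110 elements.
Index = |(Z/253Z)^×| / |⟨83⟩| = 220 / 110 = 2.

2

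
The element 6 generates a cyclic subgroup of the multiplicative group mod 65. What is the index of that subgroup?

Since 6 ∈ (Z/65Z)^×, its order divides φ(65) = φ(5·13) = (5−1)·(13−1) = 4·12 = 48 = 2^4 · 3.
Divisors of 48: 1, 2, 3, 4, 6, 8, 12, 16, 24, 48.
Compute 6^d (mod 65) for the divisors d until we hit 1:
6^1 ≡ 6 (mod 65)
6^2 ≡ 36 (mod 65)
6^3 ≡ 21 (mod 65)
6^4 ≡ 61 (mod 65)
6^6 ≡ 51 (mod 65)
6^8 ≡ 16 (mod 65)
6^12 ≡ 1 (mod 65) ✓
So ord_65(6) = 12, hence |⟨6⟩| = 12.
The index is φ(65) / ord(6) = 48 / 12 = 4.

4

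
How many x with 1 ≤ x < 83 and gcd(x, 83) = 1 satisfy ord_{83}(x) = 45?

φ(83) = 83 − 1 = 82 = 2 · 41.
In a cyclic group of order 82, there are φ(d) elements of order d for each divisor d of 82, and zero for non-divisors.
Here 82 is not a multiple of 45, so there are no elements of order 45.

0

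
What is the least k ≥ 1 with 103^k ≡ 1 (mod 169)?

26

The order of 103 must divide φ(169) = φ(13^2) = 13·(13−1) = 156 = 2^2 · 3 · 13.
Divisors of 156: 1, 2, 3, 4, 6, 12, 13, 26, 39, 52, 78, 156.
Evaluate successive powers at the divisors of 156:
103^1 ≡ 103
103^2 ≡ 131
103^3 ≡ 142
103^4 ≡ 92
103^6 ≡ 53
103^12 ≡ 105
103^13 ≡ 168
103^26 ≡ 1
The smallest such exponent is 26, so the order of 103 is 26.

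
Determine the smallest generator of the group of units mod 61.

2

φ(61) = 61 − 1 = 60 = 2^2 · 3 · 5.
Test candidates g = 2, 3, … against the prime factors q ∈ {2, 3, 5} of φ(61): g is a generator iff g^(60/q) ≢ 1 for every such q.
g = 2: 2^30 ≡ 60; 2^20 ≡ 47; 2^12 ≡ 9 — none is 1, so 2 is a primitive root.
Hence the least primitive root of 61 is 2.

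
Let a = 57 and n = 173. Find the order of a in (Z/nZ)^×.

43

ord(57) | φ(173) = 173 − 1 = 172 = 2^2 · 43.
Divisors of 172: 1, 2, 4, 43, 86, 172.
Evaluate successive powers at the divisors of 172:
57^1 ≡ 57 (mod 173)
57^2 ≡ 135 (mod 173)
57^4 ≡ 60 (mod 173)
57^43 ≡ 1 (mod 173) ✓
The smallest such exponent is 43, so the order of 57 is 43.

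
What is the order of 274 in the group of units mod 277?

138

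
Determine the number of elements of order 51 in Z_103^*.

32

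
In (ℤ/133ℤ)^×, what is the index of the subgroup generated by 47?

6

The order of 47 must divide φ(133) = φ(7·19) = (7−1)·(19−1) = 6·18 = 108 = 2^2 · 3^3.
Divisors of 108: 1, 2, 3, 4, 6, 9, 12, 18, 27, 36, 54, 108.
Test each divisor d:
47^1 ≡ 47
47^2 ≡ 81
47^3 ≡ 83
47^4 ≡ 44
47^6 ≡ 106
47^9 ≡ 20
47^12 ≡ 64
47^18 ≡ 1
So ord_133(47) = 18, hence |⟨47⟩| = 18.
Index = |(Z/133Z)^×| / |⟨47⟩| = 108 / 18 = 6.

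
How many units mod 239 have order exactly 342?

φ(239) = 239 − 1 = 238 = 2 · 7 · 17.
(Z/239Z)^× is cyclic (|G| = 238); a cyclic group of order m has exactly φ(d) elements of each order d | m, and none otherwise.
Here 238 is not a multiple of 342, so there are no elements of order 342.

0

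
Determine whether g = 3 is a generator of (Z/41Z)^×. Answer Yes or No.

φ(41) = 41 − 1 = 40 = 2^3 · 5.
An element g generates (Z/41Z)^× iff g^(40/q) ≢ 1 (mod 41) for each prime q ∈ {2, 5}.
3^20 ≡ 40 (mod 41)  [q = 2: ≢ 1 ✓]
3^8 ≡ 1 (mod 41)  [q = 5: ≡ 1 ✗]
The check at q = 5 fails, so 3 generates a proper subgroup.

No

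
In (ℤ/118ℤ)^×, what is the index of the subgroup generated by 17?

2

By Lagrange's theorem, ord_118(17) divides φ(118) = φ(2)·φ(59) = 1·58 = 58 = 2 · 29.
Divisors of 58: 1, 2, 29, 58.
Test each divisor d:
17^1 ≡ 17 (mod 118)
17^2 ≡ 53 (mod 118)
17^29 ≡ 1 (mod 118) ✓
Thus |⟨17⟩| = ord(17) = 29.
[(Z/118Z)^× : ⟨17⟩] = 58/29 = 2.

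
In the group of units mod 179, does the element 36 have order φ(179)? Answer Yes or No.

No

φ(179) = 179 − 1 = 178 = 2 · 89.
36 is a primitive root mod 179 iff 36^(φ(179)/q) ≢ 1 for every prime q | φ(179), i.e. q ∈ {2, 89}.
36^89 ≡ 1 (mod 179)  [q = 2: ≡ 1 ✗]
36^2 ≡ 43 (mod 179)  [q = 89: ≢ 1 ✓]
The check at q = 2 fails, so 36 generates a proper subgroup.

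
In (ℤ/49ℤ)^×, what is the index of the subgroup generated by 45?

1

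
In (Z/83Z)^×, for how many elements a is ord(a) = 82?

40

φ(83) = 83 − 1 = 82 = 2 · 41.
Since (Z/83Z)^× is cyclic of order 82, the number of elements of order d is φ(d) when d | 82 and 0 otherwise.
82 = 2 · 41 divides 82, and φ(82) = 40.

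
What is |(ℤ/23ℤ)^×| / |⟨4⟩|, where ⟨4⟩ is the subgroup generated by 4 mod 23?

ord(4) | φ(23) = 23 − 1 = 22 = 2 · 11.
Divisors of 22: 1, 2, 11, 22.
Compute 4^d (mod 23) for the divisors d until we hit 1:
4^1 ≡ 4
4^2 ≡ 16
4^11 ≡ 1
Thus |⟨4⟩| = ord(4) = 11.
[(Z/23Z)^× : ⟨4⟩] = 22/11 = 2.

2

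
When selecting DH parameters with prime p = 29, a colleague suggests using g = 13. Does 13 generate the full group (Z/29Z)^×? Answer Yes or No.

No

φ(29) = 29 − 1 = 28 = 2^2 · 7.
It suffices to check that the order of 13 is not a proper divisor of 28: compute 13^(28/q) for q ∈ {2, 7}.
13^14 ≡ 1 (mod 29)  [q = 2: ≡ 1 ✗]
13^4 ≡ 25 (mod 29)  [q = 7: ≢ 1 ✓]
The check at q = 2 fails, so 13 generates a proper subgroup.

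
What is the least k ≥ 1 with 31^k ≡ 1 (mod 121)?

ord(31) | φ(121) = φ(11^2) = 11·(11−1) = 110 = 2 · 5 · 11.
Divisors of 110: 1, 2, 5, 10, 11, 22, 55, 110.
Test each divisor d:
31^1 ≡ 31
31^2 ≡ 114
31^5 ≡ 67
31^10 ≡ 12
31^11 ≡ 9
31^22 ≡ 81
31^55 ≡ 1
So ord_121(31) = 55.

55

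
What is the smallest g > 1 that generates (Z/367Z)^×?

6

φ(367) = 367 − 1 = 366 = 2 · 3 · 61.
Test candidates g = 2, 3, … against the prime factors q ∈ {2, 3, 61} of φ(367): g is a generator iff g^(366/q) ≢ 1 for every such q.
g = 2: 2^183 ≡ 1 — hits 1, so not a primitive root.
g = 3: 3^183 ≡ 366; 3^122 ≡ 1 — hits 1, so not a primitive root.
g = 4: 4^183 ≡ 1 — hits 1, so not a primitive root.
g = 5: 5^183 ≡ 366; 5^122 ≡ 1 — hits 1, so not a primitive root.
g = 6: 6^183 ≡ 366; 6^122 ≡ 283; 6^6 ≡ 47 — none is 1, so 6 is a primitive root.
The smallest primitive root modulo 367 is 6.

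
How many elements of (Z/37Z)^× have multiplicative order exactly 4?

φ(37) = 37 − 1 = 36 = 2^2 · 3^2.
Since (Z/37Z)^× is cyclic of order 36, the number of elements of order d is φ(d) when d | 36 and 0 otherwise.
4 = 2^2 divides 36, and φ(4) = 2.

2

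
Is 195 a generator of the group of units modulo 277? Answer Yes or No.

No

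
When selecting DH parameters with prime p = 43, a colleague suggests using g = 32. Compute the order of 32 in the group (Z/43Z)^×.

14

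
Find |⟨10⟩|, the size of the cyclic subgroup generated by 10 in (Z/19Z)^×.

The order of 10 must divide φ(19) = 19 − 1 = 18 = 2 · 3^2.
Divisors of 18: 1, 2, 3, 6, 9, 18.
Evaluate successive powers at the divisors of 18:
10^1 ≡ 10
10^2 ≡ 5
10^3 ≡ 12
10^6 ≡ 11
10^9 ≡ 18
10^18 ≡ 1
So ord_19(10) = 18.

18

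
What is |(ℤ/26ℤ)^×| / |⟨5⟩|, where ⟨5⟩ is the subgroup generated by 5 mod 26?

Since 5 ∈ (Z/26Z)^×, its order divides φ(26) = φ(2)·φ(13) = 1·12 = 12 = 2^2 · 3.
Divisors of 12: 1, 2, 3, 4, 6, 12.
Evaluate successive powers at the divisors of 12:
5^1 ≡ 5 (mod 26)
5^2 ≡ 25 (mod 26)
5^3 ≡ 21 (mod 26)
5^4 ≡ 1 (mod 26) ✓
The order of 5 is 4, so the subgroup it generates has 4 elements.
The index is φ(26) / ord(5) = 12 / 4 = 3.

3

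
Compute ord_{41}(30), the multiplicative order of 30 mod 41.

By Lagrange's theorem, ord_41(30) divides φ(41) = 41 − 1 = 40 = 2^3 · 5.
Divisors of 40: 1, 2, 4, 5, 8, 10, 20, 40.
Test each divisor d:
30^1 ≡ 30
30^2 ≡ 39
30^4 ≡ 4
30^5 ≡ 38
30^8 ≡ 16
30^10 ≡ 9
30^20 ≡ 40
30^40 ≡ 1
So ord_41(30) = 40.

40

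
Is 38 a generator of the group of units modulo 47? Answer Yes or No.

Yes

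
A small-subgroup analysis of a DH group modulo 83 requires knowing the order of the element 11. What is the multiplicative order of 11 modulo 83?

Since 11 ∈ (Z/83Z)^×, its order divides φ(83) = 83 − 1 = 82 = 2 · 41.
Divisors of 82: 1, 2, 41, 82.
Test each divisor d:
11^1 ≡ 11 (mod 83)
11^2 ≡ 38 (mod 83)
11^41 ≡ 1 (mod 83) ✓
Hence ord(11) = 41.

41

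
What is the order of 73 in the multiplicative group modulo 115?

44

The order of 73 must divide φ(115) = φ(5·23) = (5−1)·(23−1) = 4·22 = 88 = 2^3 · 11.
Divisors of 88: 1, 2, 4, 8, 11, 22, 44, 88.
Test each divisor d:
73^1 ≡ 73 (mod 115)
73^2 ≡ 39 (mod 115)
73^4 ≡ 26 (mod 115)
73^8 ≡ 101 (mod 115)
73^11 ≡ 47 (mod 115)
73^22 ≡ 24 (mod 115)
73^44 ≡ 1 (mod 115) ✓
Therefore the multiplicative order of 73 modulo 115 is 44.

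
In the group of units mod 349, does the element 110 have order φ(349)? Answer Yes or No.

φ(349) = 349 − 1 = 348 = 2^2 · 3 · 29.
110 is a primitive root mod 349 iff 110^(φ(349)/q) ≢ 1 for every prime q | φ(349), i.e. q ∈ {2, 3, 29}.
110^174 ≡ 1 (mod 349)  [q = 2: ≡ 1 ✗]
110^116 ≡ 1 (mod 349)  [q = 3: ≡ 1 ✗]
110^12 ≡ 301 (mod 349)  [q = 29: ≢ 1 ✓]
Since 110^174 ≡ 1, the order of 110 divides 174 < 348, so 110 is not a primitive root.

No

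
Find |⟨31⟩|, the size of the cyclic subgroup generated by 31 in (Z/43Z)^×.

By Lagrange's theorem, ord_43(31) divides φ(43) = 43 − 1 = 42 = 2 · 3 · 7.
Divisors of 42: 1, 2, 3, 6, 7, 14, 21, 42.
Check 31^d mod 43 for each divisor in increasing order:
31^1 ≡ 31 (mod 43)
31^2 ≡ 15 (mod 43)
31^3 ≡ 35 (mod 43)
31^6 ≡ 21 (mod 43)
31^7 ≡ 6 (mod 43)
31^14 ≡ 36 (mod 43)
31^21 ≡ 1 (mod 43) ✓
The smallest such exponent is 21, so the order of 31 is 21.

21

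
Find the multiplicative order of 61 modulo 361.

ord(61) | φ(361) = φ(19^2) = 19·(19−1) = 342 = 2 · 3^2 · 19.
Divisors of 342: 1, 2, 3, 6, 9, 18, 19, 38, 57, 114, 171, 342.
Test each divisor d:
61^1 ≡ 61 (mod 361)
61^2 ≡ 111 (mod 361)
61^3 ≡ 273 (mod 361)
61^6 ≡ 163 (mod 361)
61^9 ≡ 96 (mod 361)
61^18 ≡ 191 (mod 361)
61^19 ≡ 99 (mod 361)
61^38 ≡ 54 (mod 361)
61^57 ≡ 292 (mod 361)
61^114 ≡ 68 (mod 361)
61^171 ≡ 1 (mod 361) ✓
So ord_361(61) = 171.

171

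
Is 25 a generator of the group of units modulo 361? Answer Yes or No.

φ(361) = φ(19^2) = 19·(19−1) = 342 = 2 · 3^2 · 19.
Test 25^(342/q) mod 361 for each prime factor q of 342:
25^171 ≡ 1 (mod 361)  [q = 2: ≡ 1 ✗]
25^114 ≡ 68 (mod 361)  [q = 3: ≢ 1 ✓]
25^18 ≡ 96 (mod 361)  [q = 19: ≢ 1 ✓]
Since 25^171 ≡ 1, the order of 25 divides 171 < 342, so 25 is not a primitive root.

No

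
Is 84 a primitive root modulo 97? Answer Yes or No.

Yes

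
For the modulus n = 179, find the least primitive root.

φ(179) = 179 − 1 = 178 = 2 · 89.
Test candidates g = 2, 3, … against the prime factors q ∈ {2, 89} of φ(179): g is a generator iff g^(178/q) ≢ 1 for every such q.
g = 2: 2^89 ≡ 178; 2^2 ≡ 4 — none is 1, so 2 is a primitive root.
Hence the least primitive root of 179 is 2.

2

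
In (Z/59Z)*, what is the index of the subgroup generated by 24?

The order of 24 must divide φ(59) = 59 − 1 = 58 = 2 · 29.
Divisors of 58: 1, 2, 29, 58.
Compute 24^d (mod 59) for the divisors d until we hit 1:
24^1 ≡ 24 (mod 59)
24^2 ≡ 45 (mod 59)
24^29 ≡ 58 (mod 59)
24^58 ≡ 1 (mod 59) ✓
Thus |⟨24⟩| = ord(24) = 58.
The index is φ(59) / ord(24) = 58 / 58 = 1.

1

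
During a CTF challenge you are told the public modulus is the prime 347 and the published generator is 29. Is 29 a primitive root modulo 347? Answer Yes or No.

φ(347) = 347 − 1 = 346 = 2 · 173.
29 is a primitive root mod 347 iff 29^(φ(347)/q) ≢ 1 for every prime q | φ(347), i.e. q ∈ {2, 173}.
29^173 ≡ 1 (mod 347)  [q = 2: ≡ 1 ✗]
29^2 ≡ 147 (mod 347)  [q = 173: ≢ 1 ✓]
The check at q = 2 fails, so 29 generates a proper subgroup.

No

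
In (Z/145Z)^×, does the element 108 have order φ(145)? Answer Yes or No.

145 = 5 · 29 is a product of two distinct odd primes, so (Z/145Z)^× ≅ (Z/5Z)^× × (Z/29Z)^× is not cyclic.
No primitive root modulo 145 exists; in particular 108 is not one.

No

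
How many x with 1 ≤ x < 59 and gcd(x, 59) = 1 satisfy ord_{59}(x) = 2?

1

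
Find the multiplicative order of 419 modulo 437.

Since 419 ∈ (Z/437Z)^×, its order divides φ(437) = φ(19·23) = (19−1)·(23−1) = 18·22 = 396 = 2^2 · 3^2 · 11.
Divisors of 396: 1, 2, 3, 4, 6, 9, 11, 12, 18, 22, 33, 36, 44, 66, 99, 132, 198, 396.
Compute 419^d (mod 437) for the divisors d until we hit 1:
419^1 ≡ 419 (mod 437)
419^2 ≡ 324 (mod 437)
419^3 ≡ 286 (mod 437)
419^4 ≡ 96 (mod 437)
419^6 ≡ 77 (mod 437)
419^9 ≡ 172 (mod 437)
419^11 ≡ 229 (mod 437)
419^12 ≡ 248 (mod 437)
419^18 ≡ 305 (mod 437)
419^22 ≡ 1 (mod 437) ✓
The smallest such exponent is 22, so the order of 419 is 22.

22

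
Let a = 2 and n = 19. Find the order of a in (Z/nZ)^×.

18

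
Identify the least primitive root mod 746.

5

φ(746) = φ(2)·φ(373) = 1·372 = 372 = 2^2 · 3 · 31.
g is a primitive root iff g^(372/q) ≢ 1 (mod 746) for each prime q ∈ {2, 3, 31}.
g = 2: gcd(2, 746) = 2 > 1, not a unit — skip.
g = 3: 3^186 ≡ 1 — hits 1, so not a primitive root.
g = 4: gcd(4, 746) = 2 > 1, not a unit — skip.
g = 5: 5^186 ≡ 745; 5^124 ≡ 657; 5^12 ≡ 189 — none is 1, so 5 is a primitive root.
So 5 is the smallest generator of (Z/746Z)^×.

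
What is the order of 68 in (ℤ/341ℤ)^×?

30

The order of 68 must divide φ(341) = φ(11·31) = (11−1)·(31−1) = 10·30 = 300 = 2^2 · 3 · 5^2.
Divisors of 300: 1, 2, 3, 4, 5, 6, 10, 12, 15, 20, 25, 30, 50, 60, 75, 100, 150, 300.
Check 68^d mod 341 for each divisor in increasing order:
68^1 ≡ 68
68^2 ≡ 191
68^3 ≡ 30
68^4 ≡ 335
68^5 ≡ 274
68^6 ≡ 218
68^10 ≡ 56
68^12 ≡ 125
68^15 ≡ 340
68^20 ≡ 67
68^25 ≡ 285
68^30 ≡ 1
The smallest such exponent is 30, so the order of 68 is 30.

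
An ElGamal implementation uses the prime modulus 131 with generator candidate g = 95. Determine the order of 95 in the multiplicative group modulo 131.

130

The order of 95 must divide φ(131) = 131 − 1 = 130 = 2 · 5 · 13.
Divisors of 130: 1, 2, 5, 10, 13, 26, 65, 130.
Evaluate successive powers at the divisors of 130:
95^1 ≡ 95 (mod 131)
95^2 ≡ 117 (mod 131)
95^5 ≡ 18 (mod 131)
95^10 ≡ 62 (mod 131)
95^13 ≡ 70 (mod 131)
95^26 ≡ 53 (mod 131)
95^65 ≡ 130 (mod 131)
95^130 ≡ 1 (mod 131) ✓
Therefore the multiplicative order of 95 modulo 131 is 130.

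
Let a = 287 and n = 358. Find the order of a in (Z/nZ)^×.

The order of 287 must divide φ(358) = φ(2)·φ(179) = 1·178 = 178 = 2 · 89.
Divisors of 178: 1, 2, 89, 178.
Check 287^d mod 358 for each divisor in increasing order:
287^1 ≡ 287
287^2 ≡ 29
287^89 ≡ 1
So ord_358(287) = 89.

89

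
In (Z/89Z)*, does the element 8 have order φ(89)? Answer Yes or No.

No

φ(89) = 89 − 1 = 88 = 2^3 · 11.
An element g generates (Z/89Z)^× iff g^(88/q) ≢ 1 (mod 89) for each prime q ∈ {2, 11}.
8^44 ≡ 1 (mod 89)  [q = 2: ≡ 1 ✗]
8^8 ≡ 4 (mod 89)  [q = 11: ≢ 1 ✓]
Since 8^44 ≡ 1, the order of 8 divides 44 < 88, so 8 is not a primitive root.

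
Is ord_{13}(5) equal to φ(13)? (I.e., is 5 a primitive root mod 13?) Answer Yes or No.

No

φ(13) = 13 − 1 = 12 = 2^2 · 3.
An element g generates (Z/13Z)^× iff g^(12/q) ≢ 1 (mod 13) for each prime q ∈ {2, 3}.
5^6 ≡ 12 (mod 13)  [q = 2: ≢ 1 ✓]
5^4 ≡ 1 (mod 13)  [q = 3: ≡ 1 ✗]
5^4 ≡ 1 shows ord(5) | 4, strictly less than φ(13); not a primitive root.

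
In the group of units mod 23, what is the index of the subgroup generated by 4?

2

The order of 4 must divide φ(23) = 23 − 1 = 22 = 2 · 11.
Divisors of 22: 1, 2, 11, 22.
Check 4^d mod 23 for each divisor in increasing order:
4^1 ≡ 4 (mod 23)
4^2 ≡ 16 (mod 23)
4^11 ≡ 1 (mod 23) ✓
Thus |⟨4⟩| = ord(4) = 11.
The index is φ(23) / ord(4) = 22 / 11 = 2.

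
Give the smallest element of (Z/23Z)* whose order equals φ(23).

5

φ(23) = 23 − 1 = 22 = 2 · 11.
Test candidates g = 2, 3, … against the prime factors q ∈ {2, 11} of φ(23): g is a generator iff g^(22/q) ≢ 1 for every such q.
g = 2: 2^11 ≡ 1 — hits 1, so not a primitive root.
g = 3: 3^11 ≡ 1 — hits 1, so not a primitive root.
g = 4: 4^11 ≡ 1 — hits 1, so not a primitive root.
g = 5: 5^11 ≡ 22; 5^2 ≡ 2 — none is 1, so 5 is a primitive root.
The smallest primitive root modulo 23 is 5.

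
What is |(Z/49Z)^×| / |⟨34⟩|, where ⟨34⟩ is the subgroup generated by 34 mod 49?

Since 34 ∈ (Z/49Z)^×, its order divides φ(49) = φ(7^2) = 7·(7−1) = 42 = 2 · 3 · 7.
Divisors of 42: 1, 2, 3, 6, 7, 14, 21, 42.
Evaluate successive powers at the divisors of 42:
34^1 ≡ 34 (mod 49)
34^2 ≡ 29 (mod 49)
34^3 ≡ 6 (mod 49)
34^6 ≡ 36 (mod 49)
34^7 ≡ 48 (mod 49)
34^14 ≡ 1 (mod 49) ✓
The order of 34 is 14, so the subgroup it generates has 14 elements.
The index is φ(49) / ord(34) = 42 / 14 = 3.

3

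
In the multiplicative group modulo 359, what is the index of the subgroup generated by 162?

2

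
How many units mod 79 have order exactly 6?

2

φ(79) = 79 − 1 = 78 = 2 · 3 · 13.
Since (Z/79Z)^× is cyclic of order 78, the number of elements of order d is φ(d) when d | 78 and 0 otherwise.
6 = 2 · 3 divides 78, and φ(6) = 2.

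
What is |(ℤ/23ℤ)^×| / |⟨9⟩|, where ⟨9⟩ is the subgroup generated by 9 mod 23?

ord(9) | φ(23) = 23 − 1 = 22 = 2 · 11.
Divisors of 22: 1, 2, 11, 22.
Compute 9^d (mod 23) for the divisors d until we hit 1:
9^1 ≡ 9 (mod 23)
9^2 ≡ 12 (mod 23)
9^11 ≡ 1 (mod 23) ✓
Thus |⟨9⟩| = ord(9) = 11.
The index is φ(23) / ord(9) = 22 / 11 = 2.

2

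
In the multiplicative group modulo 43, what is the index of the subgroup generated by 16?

Since 16 ∈ (Z/43Z)^×, its order divides φ(43) = 43 − 1 = 42 = 2 · 3 · 7.
Divisors of 42: 1, 2, 3, 6, 7, 14, 21, 42.
Compute 16^d (mod 43) for the divisors d until we hit 1:
16^1 ≡ 16
16^2 ≡ 41
16^3 ≡ 11
16^6 ≡ 35
16^7 ≡ 1
Thus |⟨16⟩| = ord(16) = 7.
The index is φ(43) / ord(16) = 42 / 7 = 6.

6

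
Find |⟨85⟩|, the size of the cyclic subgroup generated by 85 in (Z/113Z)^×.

Since 85 ∈ (Z/113Z)^×, its order divides φ(113) = 113 − 1 = 112 = 2^4 · 7.
Divisors of 112: 1, 2, 4, 7, 8, 14, 16, 28, 56, 112.
Test each divisor d:
85^1 ≡ 85 (mod 113)
85^2 ≡ 106 (mod 113)
85^4 ≡ 49 (mod 113)
85^7 ≡ 112 (mod 113)
85^8 ≡ 28 (mod 113)
85^14 ≡ 1 (mod 113) ✓
The smallest such exponent is 14, so the order of 85 is 14.

14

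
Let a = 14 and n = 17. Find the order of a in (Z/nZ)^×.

Since 14 ∈ (Z/17Z)^×, its order divides φ(17) = 17 − 1 = 16 = 2^4.
Divisors of 16: 1, 2, 4, 8, 16.
Check 14^d mod 17 for each divisor in increasing order:
14^1 ≡ 14
14^2 ≡ 9
14^4 ≡ 13
14^8 ≡ 16
14^16 ≡ 1
The smallest such exponent is 16, so the order of 14 is 16.

16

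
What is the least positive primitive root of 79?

3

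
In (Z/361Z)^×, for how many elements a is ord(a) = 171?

φ(361) = φ(19^2) = 19·(19−1) = 342 = 2 · 3^2 · 19.
(Z/361Z)^× is cyclic (|G| = 342); a cyclic group of order m has exactly φ(d) elements of each order d | m, and none otherwise.
171 = 3^2 · 19 divides 342, and φ(171) = 108.

108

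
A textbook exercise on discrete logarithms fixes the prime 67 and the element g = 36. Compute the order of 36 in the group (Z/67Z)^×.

33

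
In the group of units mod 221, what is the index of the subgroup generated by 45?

Since 45 ∈ (Z/221Z)^×, its order divides φ(221) = φ(13·17) = (13−1)·(17−1) = 12·16 = 192 = 2^6 · 3.
Divisors of 192: 1, 2, 3, 4, 6, 8, 12, 16, 24, 32, 48, 64, 96, 192.
Test each divisor d:
45^1 ≡ 45 (mod 221)
45^2 ≡ 36 (mod 221)
45^3 ≡ 73 (mod 221)
45^4 ≡ 191 (mod 221)
45^6 ≡ 25 (mod 221)
45^8 ≡ 16 (mod 221)
45^12 ≡ 183 (mod 221)
45^16 ≡ 35 (mod 221)
45^24 ≡ 118 (mod 221)
45^32 ≡ 120 (mod 221)
45^48 ≡ 1 (mod 221) ✓
The order of 45 is 48, so the subgroup it generates has 48 elements.
[(Z/221Z)^× : ⟨45⟩] = 192/48 = 4.

4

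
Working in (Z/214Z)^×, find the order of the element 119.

53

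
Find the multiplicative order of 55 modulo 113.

ord(55) | φ(113) = 113 − 1 = 112 = 2^4 · 7.
Divisors of 112: 1, 2, 4, 7, 8, 14, 16, 28, 56, 112.
Evaluate successive powers at the divisors of 112:
55^1 ≡ 55 (mod 113)
55^2 ≡ 87 (mod 113)
55^4 ≡ 111 (mod 113)
55^7 ≡ 35 (mod 113)
55^8 ≡ 4 (mod 113)
55^14 ≡ 95 (mod 113)
55^16 ≡ 16 (mod 113)
55^28 ≡ 98 (mod 113)
55^56 ≡ 112 (mod 113)
55^112 ≡ 1 (mod 113) ✓
The smallest such exponent is 112, so the order of 55 is 112.

112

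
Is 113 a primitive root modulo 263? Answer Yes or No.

Yes

φ(263) = 263 − 1 = 262 = 2 · 131.
It suffices to check that the order of 113 is not a proper divisor of 262: compute 113^(262/q) for q ∈ {2, 131}.
113^131 ≡ 262 (mod 263)  [q = 2: ≢ 1 ✓]
113^2 ≡ 145 (mod 263)  [q = 131: ≢ 1 ✓]
Every test exponent gives a nontrivial residue, hence 113 generates the full group.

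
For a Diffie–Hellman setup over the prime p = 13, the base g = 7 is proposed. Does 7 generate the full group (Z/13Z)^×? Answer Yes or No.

Yes

φ(13) = 13 − 1 = 12 = 2^2 · 3.
An element g generates (Z/13Z)^× iff g^(12/q) ≢ 1 (mod 13) for each prime q ∈ {2, 3}.
7^6 ≡ 12 (mod 13)  [q = 2: ≢ 1 ✓]
7^4 ≡ 9 (mod 13)  [q = 3: ≢ 1 ✓]
None equal 1, so ord_13(7) = 12: 7 is a primitive root.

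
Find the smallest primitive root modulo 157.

φ(157) = 157 − 1 = 156 = 2^2 · 3 · 13.
g is a primitive root iff g^(156/q) ≢ 1 (mod 157) for each prime q ∈ {2, 3, 13}.
g = 2: 2^78 ≡ 156; 2^52 ≡ 1 — hits 1, so not a primitive root.
g = 3: 3^78 ≡ 1 — hits 1, so not a primitive root.
g = 4: 4^78 ≡ 1 — hits 1, so not a primitive root.
g = 5: 5^78 ≡ 156; 5^52 ≡ 12; 5^12 ≡ 130 — none is 1, so 5 is a primitive root.
So 5 is the smallest generator of (Z/157Z)^×.

5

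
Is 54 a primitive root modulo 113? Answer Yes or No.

Yes

φ(113) = 113 − 1 = 112 = 2^4 · 7.
An element g generates (Z/113Z)^× iff g^(112/q) ≢ 1 (mod 113) for each prime q ∈ {2, 7}.
54^56 ≡ 112 (mod 113)  [q = 2: ≢ 1 ✓]
54^16 ≡ 49 (mod 113)  [q = 7: ≢ 1 ✓]
All checks pass, so 54 has order 112 and is a primitive root modulo 113.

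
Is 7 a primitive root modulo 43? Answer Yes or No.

φ(43) = 43 − 1 = 42 = 2 · 3 · 7.
7 is a primitive root mod 43 iff 7^(φ(43)/q) ≢ 1 for every prime q | φ(43), i.e. q ∈ {2, 3, 7}.
7^21 ≡ 42 (mod 43)  [q = 2: ≢ 1 ✓]
7^14 ≡ 6 (mod 43)  [q = 3: ≢ 1 ✓]
7^6 ≡ 1 (mod 43)  [q = 7: ≡ 1 ✗]
7^6 ≡ 1 shows ord(7) | 6, strictly less than φ(43); not a primitive root.

No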